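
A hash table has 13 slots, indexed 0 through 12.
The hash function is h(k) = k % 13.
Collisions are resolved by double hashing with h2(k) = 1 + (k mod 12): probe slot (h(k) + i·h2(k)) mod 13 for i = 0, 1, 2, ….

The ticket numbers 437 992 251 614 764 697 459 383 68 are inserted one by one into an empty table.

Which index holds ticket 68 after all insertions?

437 hashes to 8; slot 8 is free → place at 8.
992 hashes to 4; slot 4 is free → place at 4.
251 hashes to 4, h2=12; 4 taken → place at 3.
614 hashes to 3, h2=3; 3 taken → place at 6.
764 hashes to 10; slot 10 is free → place at 10.
697 hashes to 8, h2=2; 8,10 taken → place at 12.
459 hashes to 4, h2=4; 4,8,12,3 taken → place at 7.
383 hashes to 6, h2=12; 6 taken → place at 5.
68 hashes to 3, h2=9; 3,12,8,4 taken → place at 0.
Table: [68, ., ., 251, 992, 383, 614, 459, 437, ., 764, ., 697]

0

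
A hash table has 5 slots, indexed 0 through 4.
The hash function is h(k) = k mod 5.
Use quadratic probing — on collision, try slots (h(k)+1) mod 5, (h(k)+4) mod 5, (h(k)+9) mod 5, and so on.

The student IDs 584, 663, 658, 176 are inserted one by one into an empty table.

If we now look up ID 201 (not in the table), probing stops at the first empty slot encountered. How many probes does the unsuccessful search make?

584 hashes to 4; slot 4 is free => place at 4.
663 hashes to 3; slot 3 is free => place at 3.
658 hashes to 3; 3,4 taken => place at 2.
176 hashes to 1; slot 1 is free => place at 1.
Table: [_, 176, 658, 663, 584]
Lookup 201: h=1, probe 1,2,0 → slot 0 empty, not found.

3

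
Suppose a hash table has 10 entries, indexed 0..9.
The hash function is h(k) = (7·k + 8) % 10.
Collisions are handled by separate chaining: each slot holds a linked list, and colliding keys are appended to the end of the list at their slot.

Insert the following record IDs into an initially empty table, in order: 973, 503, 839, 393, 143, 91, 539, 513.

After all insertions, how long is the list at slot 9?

973 → bucket 9
503 → bucket 9 (collision)
839 → bucket 1
393 → bucket 9 (collision)
143 → bucket 9 (collision)
91 → bucket 5
539 → bucket 1 (collision)
513 → bucket 9 (collision)
Final buckets:
0: -
1: 839 -> 539
2: -
3: -
4: -
5: 91
6: -
7: -
8: -
9: 973 -> 503 -> 393 -> 143 -> 513

5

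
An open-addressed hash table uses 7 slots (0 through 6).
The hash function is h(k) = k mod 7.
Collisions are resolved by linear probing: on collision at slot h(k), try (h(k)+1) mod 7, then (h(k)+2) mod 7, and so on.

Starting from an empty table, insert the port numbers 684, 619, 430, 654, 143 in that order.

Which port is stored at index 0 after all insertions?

143

684: h=5 => slot 5
619: h=3 => slot 3
430: h=3, probe 3,4 => slot 4
654: h=3, probe 3,4,5,6 => slot 6
143: h=3, probe 3,4,5,6,0 => slot 0
Table: [143, —, —, 619, 430, 684, 654]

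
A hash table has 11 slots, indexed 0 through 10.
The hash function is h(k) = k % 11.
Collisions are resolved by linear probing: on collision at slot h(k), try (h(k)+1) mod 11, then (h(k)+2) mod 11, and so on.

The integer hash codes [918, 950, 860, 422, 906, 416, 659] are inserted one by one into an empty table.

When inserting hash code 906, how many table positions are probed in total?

918 hashes to 5; slot 5 is free => place at 5.
950 hashes to 4; slot 4 is free => place at 4.
860 hashes to 2; slot 2 is free => place at 2.
422 hashes to 4; 4,5 taken => place at 6.
906 hashes to 4; 4,5,6 taken => place at 7.
416 hashes to 9; slot 9 is free => place at 9.
659 hashes to 10; slot 10 is free => place at 10.
Table: [-, -, 860, -, 950, 918, 422, 906, -, 416, 659]

4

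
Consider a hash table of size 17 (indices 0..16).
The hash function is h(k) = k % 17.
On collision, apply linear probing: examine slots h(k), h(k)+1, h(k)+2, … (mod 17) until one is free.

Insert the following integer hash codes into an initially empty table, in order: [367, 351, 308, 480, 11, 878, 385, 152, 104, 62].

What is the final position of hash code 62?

15

367 hashes to 10; slot 10 is free → place at 10.
351 hashes to 11; slot 11 is free → place at 11.
308 hashes to 2; slot 2 is free → place at 2.
480 hashes to 4; slot 4 is free → place at 4.
11 hashes to 11; 11 taken → place at 12.
878 hashes to 11; 11,12 taken → place at 13.
385 hashes to 11; 11,12,13 taken → place at 14.
152 hashes to 16; slot 16 is free → place at 16.
104 hashes to 2; 2 taken → place at 3.
62 hashes to 11; 11,12,13,14 taken → place at 15.
Table: [_, _, 308, 104, 480, _, _, _, _, _, 367, 351, 11, 878, 385, 62, 152]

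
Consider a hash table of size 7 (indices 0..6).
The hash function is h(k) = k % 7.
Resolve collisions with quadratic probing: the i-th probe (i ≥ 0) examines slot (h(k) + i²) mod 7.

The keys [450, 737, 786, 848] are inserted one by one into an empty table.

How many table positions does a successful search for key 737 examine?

2

450: h=2 → slot 2
737: h=2, probe 2,3 → slot 3
786: h=2, probe 2,3,6 → slot 6
848: h=1 → slot 1
Table: [_, 848, 450, 737, _, _, 786]
Lookup 737: h=2, probe 2,3 → found at 3.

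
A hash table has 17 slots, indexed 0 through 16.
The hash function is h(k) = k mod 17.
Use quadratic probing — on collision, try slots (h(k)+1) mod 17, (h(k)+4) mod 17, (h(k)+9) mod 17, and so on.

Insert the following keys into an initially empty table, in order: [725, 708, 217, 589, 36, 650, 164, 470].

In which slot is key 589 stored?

15

725: h=11 → slot 11
708: h=11, probe 11,12 → slot 12
217: h=13 → slot 13
589: h=11, probe 11,12,15 → slot 15
36: h=2 → slot 2
650: h=4 → slot 4
164: h=11, probe 11,12,15,3 → slot 3
470: h=11, probe 11,12,15,3,10 → slot 10
Table: [—, —, 36, 164, 650, —, —, —, —, —, 470, 725, 708, 217, —, 589, —]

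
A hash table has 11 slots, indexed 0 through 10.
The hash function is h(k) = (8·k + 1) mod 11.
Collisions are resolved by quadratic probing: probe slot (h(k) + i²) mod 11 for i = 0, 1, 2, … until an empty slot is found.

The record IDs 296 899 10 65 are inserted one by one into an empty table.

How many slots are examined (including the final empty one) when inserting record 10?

2

296 hashes to 4; slot 4 is free -> place at 4.
899 hashes to 10; slot 10 is free -> place at 10.
10 hashes to 4; 4 taken -> place at 5.
65 hashes to 4; 4,5 taken -> place at 8.
Table: [., ., ., ., 296, 10, ., ., 65, ., 899]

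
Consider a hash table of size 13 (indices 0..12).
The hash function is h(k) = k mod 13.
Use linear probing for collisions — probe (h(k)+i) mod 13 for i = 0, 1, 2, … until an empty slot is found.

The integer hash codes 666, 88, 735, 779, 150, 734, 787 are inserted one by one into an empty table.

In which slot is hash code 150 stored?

666 hashes to 3; slot 3 is free → place at 3.
88 hashes to 10; slot 10 is free → place at 10.
735 hashes to 7; slot 7 is free → place at 7.
779 hashes to 12; slot 12 is free → place at 12.
150 hashes to 7; 7 taken → place at 8.
734 hashes to 6; slot 6 is free → place at 6.
787 hashes to 7; 7,8 taken → place at 9.
Table: [_, _, _, 666, _, _, 734, 735, 150, 787, 88, _, 779]

8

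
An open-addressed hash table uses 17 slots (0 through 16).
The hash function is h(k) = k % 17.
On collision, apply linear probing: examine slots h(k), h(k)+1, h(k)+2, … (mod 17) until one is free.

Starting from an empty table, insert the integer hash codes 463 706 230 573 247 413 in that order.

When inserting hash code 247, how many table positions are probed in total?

463: h=4 => slot 4
706: h=9 => slot 9
230: h=9, probe 9,10 => slot 10
573: h=12 => slot 12
247: h=9, probe 9,10,11 => slot 11
413: h=5 => slot 5
Table: [-, -, -, -, 463, 413, -, -, -, 706, 230, 247, 573, -, -, -, -]

3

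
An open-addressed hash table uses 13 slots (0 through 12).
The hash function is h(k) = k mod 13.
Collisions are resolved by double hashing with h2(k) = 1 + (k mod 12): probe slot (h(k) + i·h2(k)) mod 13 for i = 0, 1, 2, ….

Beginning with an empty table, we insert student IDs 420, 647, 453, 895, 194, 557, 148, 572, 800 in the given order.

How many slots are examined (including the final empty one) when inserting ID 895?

420 hashes to 4; slot 4 is free => place at 4.
647 hashes to 10; slot 10 is free => place at 10.
453 hashes to 11; slot 11 is free => place at 11.
895 hashes to 11, h2=8; 11 taken => place at 6.
194 hashes to 12; slot 12 is free => place at 12.
557 hashes to 11, h2=6; 11,4,10 taken => place at 3.
148 hashes to 5; slot 5 is free => place at 5.
572 hashes to 0; slot 0 is free => place at 0.
800 hashes to 7; slot 7 is free => place at 7.
Table: [572, -, -, 557, 420, 148, 895, 800, -, -, 647, 453, 194]

2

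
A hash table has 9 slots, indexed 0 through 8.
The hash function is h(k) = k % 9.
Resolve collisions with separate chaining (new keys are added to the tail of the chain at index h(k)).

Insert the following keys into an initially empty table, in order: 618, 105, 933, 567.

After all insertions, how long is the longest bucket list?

Insert 618: h=6, bucket 6 empty → new chain.
Insert 105: h=6, bucket 6 nonempty → append to chain.
Insert 933: h=6, bucket 6 nonempty → append to chain.
Insert 567: h=0, bucket 0 empty → new chain.
Final buckets:
0: 567
1: -
2: -
3: -
4: -
5: -
6: 618 -> 105 -> 933
7: -
8: -

3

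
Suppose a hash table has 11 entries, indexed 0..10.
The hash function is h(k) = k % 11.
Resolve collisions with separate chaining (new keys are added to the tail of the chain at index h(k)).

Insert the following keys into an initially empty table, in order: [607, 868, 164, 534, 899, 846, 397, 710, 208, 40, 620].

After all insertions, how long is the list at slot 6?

Insert 607: h=2, bucket 2 empty -> new chain.
Insert 868: h=10, bucket 10 empty -> new chain.
Insert 164: h=10, bucket 10 nonempty -> append to chain.
Insert 534: h=6, bucket 6 empty -> new chain.
Insert 899: h=8, bucket 8 empty -> new chain.
Insert 846: h=10, bucket 10 nonempty -> append to chain.
Insert 397: h=1, bucket 1 empty -> new chain.
Insert 710: h=6, bucket 6 nonempty -> append to chain.
Insert 208: h=10, bucket 10 nonempty -> append to chain.
Insert 40: h=7, bucket 7 empty -> new chain.
Insert 620: h=4, bucket 4 empty -> new chain.
Final buckets:
0: -
1: 397
2: 607
3: -
4: 620
5: -
6: 534 -> 710
7: 40
8: 899
9: -
10: 868 -> 164 -> 846 -> 208

2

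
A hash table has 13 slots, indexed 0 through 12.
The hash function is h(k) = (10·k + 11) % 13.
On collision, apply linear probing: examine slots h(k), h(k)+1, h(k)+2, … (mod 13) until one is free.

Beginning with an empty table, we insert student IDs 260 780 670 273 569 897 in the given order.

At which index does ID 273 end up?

Insert 260: h=11, slot 11 empty → index 11.
Insert 780: h=11, slot 11 occupied → index 12.
Insert 670: h=3, slot 3 empty → index 3.
Insert 273: h=11, slots 11,12 occupied → index 0.
Insert 569: h=7, slot 7 empty → index 7.
Insert 897: h=11, slots 11,12,0 occupied → index 1.
Table: [273, 897, _, 670, _, _, _, 569, _, _, _, 260, 780]

0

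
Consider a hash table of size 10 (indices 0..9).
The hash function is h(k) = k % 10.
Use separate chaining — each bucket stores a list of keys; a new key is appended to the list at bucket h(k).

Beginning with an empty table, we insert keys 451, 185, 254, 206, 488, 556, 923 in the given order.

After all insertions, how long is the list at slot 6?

Insert 451: h=1, bucket 1 empty → new chain.
Insert 185: h=5, bucket 5 empty → new chain.
Insert 254: h=4, bucket 4 empty → new chain.
Insert 206: h=6, bucket 6 empty → new chain.
Insert 488: h=8, bucket 8 empty → new chain.
Insert 556: h=6, bucket 6 nonempty → append to chain.
Insert 923: h=3, bucket 3 empty → new chain.
Final buckets:
0: ∅
1: 451
2: ∅
3: 923
4: 254
5: 185
6: 206 -> 556
7: ∅
8: 488
9: ∅

2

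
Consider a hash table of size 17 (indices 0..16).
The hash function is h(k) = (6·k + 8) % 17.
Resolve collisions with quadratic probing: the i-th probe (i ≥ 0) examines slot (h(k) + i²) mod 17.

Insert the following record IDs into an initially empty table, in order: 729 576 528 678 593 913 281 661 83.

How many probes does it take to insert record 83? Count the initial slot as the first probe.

729: h=13 => slot 13
576: h=13, probe 13,14 => slot 14
528: h=14, probe 14,15 => slot 15
678: h=13, probe 13,14,0 => slot 0
593: h=13, probe 13,14,0,5 => slot 5
913: h=12 => slot 12
281: h=11 => slot 11
661: h=13, probe 13,14,0,5,12,4 => slot 4
83: h=13, probe 13,14,0,5,12,4,15,11,9 => slot 9
Table: [678, ∅, ∅, ∅, 661, 593, ∅, ∅, ∅, 83, ∅, 281, 913, 729, 576, 528, ∅]

9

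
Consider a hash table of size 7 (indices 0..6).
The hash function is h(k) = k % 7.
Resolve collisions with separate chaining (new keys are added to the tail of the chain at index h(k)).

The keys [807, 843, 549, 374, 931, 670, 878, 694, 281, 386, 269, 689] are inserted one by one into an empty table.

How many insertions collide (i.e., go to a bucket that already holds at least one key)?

Insert 807: h=2, bucket 2 empty → new chain.
Insert 843: h=3, bucket 3 empty → new chain.
Insert 549: h=3, bucket 3 nonempty → append to chain.
Insert 374: h=3, bucket 3 nonempty → append to chain.
Insert 931: h=0, bucket 0 empty → new chain.
Insert 670: h=5, bucket 5 empty → new chain.
Insert 878: h=3, bucket 3 nonempty → append to chain.
Insert 694: h=1, bucket 1 empty → new chain.
Insert 281: h=1, bucket 1 nonempty → append to chain.
Insert 386: h=1, bucket 1 nonempty → append to chain.
Insert 269: h=3, bucket 3 nonempty → append to chain.
Insert 689: h=3, bucket 3 nonempty → append to chain.
Final buckets:
0: 931
1: 694 -> 281 -> 386
2: 807
3: 843 -> 549 -> 374 -> 878 -> 269 -> 689
4: -
5: 670
6: -

7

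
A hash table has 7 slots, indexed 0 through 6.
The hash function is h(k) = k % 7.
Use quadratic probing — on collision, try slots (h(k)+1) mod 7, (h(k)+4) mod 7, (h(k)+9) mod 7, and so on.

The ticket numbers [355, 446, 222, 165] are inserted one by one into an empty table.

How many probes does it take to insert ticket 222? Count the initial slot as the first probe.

3

355 hashes to 5; slot 5 is free -> place at 5.
446 hashes to 5; 5 taken -> place at 6.
222 hashes to 5; 5,6 taken -> place at 2.
165 hashes to 4; slot 4 is free -> place at 4.
Table: [_, _, 222, _, 165, 355, 446]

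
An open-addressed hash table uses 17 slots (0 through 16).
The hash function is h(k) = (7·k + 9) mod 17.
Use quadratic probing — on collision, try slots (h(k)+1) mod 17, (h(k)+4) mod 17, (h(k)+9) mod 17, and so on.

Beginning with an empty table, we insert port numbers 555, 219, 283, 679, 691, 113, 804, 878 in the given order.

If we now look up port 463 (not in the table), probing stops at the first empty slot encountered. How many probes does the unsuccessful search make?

555 hashes to 1; slot 1 is free -> place at 1.
219 hashes to 12; slot 12 is free -> place at 12.
283 hashes to 1; 1 taken -> place at 2.
679 hashes to 2; 2 taken -> place at 3.
691 hashes to 1; 1,2 taken -> place at 5.
113 hashes to 1; 1,2,5 taken -> place at 10.
804 hashes to 10; 10 taken -> place at 11.
878 hashes to 1; 1,2,5,10 taken -> place at 0.
Table: [878, 555, 283, 679, _, 691, _, _, _, _, 113, 804, 219, _, _, _, _]
Lookup 463: h=3, probe 3,4 → slot 4 empty, not found.

2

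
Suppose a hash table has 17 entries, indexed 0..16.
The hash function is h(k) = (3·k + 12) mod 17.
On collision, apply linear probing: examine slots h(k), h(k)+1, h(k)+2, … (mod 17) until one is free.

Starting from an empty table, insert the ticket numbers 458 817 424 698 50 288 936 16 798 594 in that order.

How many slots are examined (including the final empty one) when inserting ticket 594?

458: h=9 → slot 9
817: h=15 → slot 15
424: h=9, probe 9,10 → slot 10
698: h=15, probe 15,16 → slot 16
50: h=9, probe 9,10,11 → slot 11
288: h=9, probe 9,10,11,12 → slot 12
936: h=15, probe 15,16,0 → slot 0
16: h=9, probe 9,10,11,12,13 → slot 13
798: h=9, probe 9,10,11,12,13,14 → slot 14
594: h=9, probe 9,10,11,12,13,14,15,16,0,1 → slot 1
Table: [936, 594, ∅, ∅, ∅, ∅, ∅, ∅, ∅, 458, 424, 50, 288, 16, 798, 817, 698]

10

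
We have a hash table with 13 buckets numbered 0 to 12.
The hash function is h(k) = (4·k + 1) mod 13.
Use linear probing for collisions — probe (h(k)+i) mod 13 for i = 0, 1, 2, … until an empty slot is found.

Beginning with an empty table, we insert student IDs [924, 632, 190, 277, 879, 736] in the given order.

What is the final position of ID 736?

10

924 hashes to 5; slot 5 is free => place at 5.
632 hashes to 7; slot 7 is free => place at 7.
190 hashes to 7; 7 taken => place at 8.
277 hashes to 4; slot 4 is free => place at 4.
879 hashes to 7; 7,8 taken => place at 9.
736 hashes to 7; 7,8,9 taken => place at 10.
Table: [., ., ., ., 277, 924, ., 632, 190, 879, 736, ., .]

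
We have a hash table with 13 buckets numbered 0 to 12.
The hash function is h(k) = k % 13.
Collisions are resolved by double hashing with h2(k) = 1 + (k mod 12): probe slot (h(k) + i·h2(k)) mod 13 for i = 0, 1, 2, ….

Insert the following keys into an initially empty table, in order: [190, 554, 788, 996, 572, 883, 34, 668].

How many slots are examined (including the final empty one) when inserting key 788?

2

Insert 190: h=8, slot 8 empty -> index 8.
Insert 554: h=8, h2=3, slot 8 occupied -> index 11.
Insert 788: h=8, h2=9, slot 8 occupied -> index 4.
Insert 996: h=8, h2=1, slot 8 occupied -> index 9.
Insert 572: h=0, slot 0 empty -> index 0.
Insert 883: h=12, slot 12 empty -> index 12.
Insert 34: h=8, h2=11, slot 8 occupied -> index 6.
Insert 668: h=5, slot 5 empty -> index 5.
Table: [572, _, _, _, 788, 668, 34, _, 190, 996, _, 554, 883]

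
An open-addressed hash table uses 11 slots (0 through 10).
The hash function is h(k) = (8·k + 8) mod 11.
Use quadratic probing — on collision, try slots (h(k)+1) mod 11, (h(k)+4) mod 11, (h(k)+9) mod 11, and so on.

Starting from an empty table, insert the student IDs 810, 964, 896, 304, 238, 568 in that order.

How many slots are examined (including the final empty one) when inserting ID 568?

5

810: h=9 → slot 9
964: h=9, probe 9,10 → slot 10
896: h=4 → slot 4
304: h=9, probe 9,10,2 → slot 2
238: h=9, probe 9,10,2,7 → slot 7
568: h=9, probe 9,10,2,7,3 → slot 3
Table: [∅, ∅, 304, 568, 896, ∅, ∅, 238, ∅, 810, 964]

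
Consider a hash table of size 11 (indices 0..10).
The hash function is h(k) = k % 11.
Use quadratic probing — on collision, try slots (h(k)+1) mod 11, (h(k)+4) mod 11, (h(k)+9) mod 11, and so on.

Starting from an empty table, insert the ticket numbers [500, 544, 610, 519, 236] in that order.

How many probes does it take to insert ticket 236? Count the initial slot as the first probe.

500 hashes to 5; slot 5 is free → place at 5.
544 hashes to 5; 5 taken → place at 6.
610 hashes to 5; 5,6 taken → place at 9.
519 hashes to 2; slot 2 is free → place at 2.
236 hashes to 5; 5,6,9 taken → place at 3.
Table: [-, -, 519, 236, -, 500, 544, -, -, 610, -]

4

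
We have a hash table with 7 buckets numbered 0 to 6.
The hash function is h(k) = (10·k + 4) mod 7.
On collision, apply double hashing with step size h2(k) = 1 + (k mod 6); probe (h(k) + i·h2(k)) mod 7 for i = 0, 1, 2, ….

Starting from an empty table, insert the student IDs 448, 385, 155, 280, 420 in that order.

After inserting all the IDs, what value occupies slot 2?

280

448 hashes to 4; slot 4 is free => place at 4.
385 hashes to 4, h2=2; 4 taken => place at 6.
155 hashes to 0; slot 0 is free => place at 0.
280 hashes to 4, h2=5; 4 taken => place at 2.
420 hashes to 4, h2=1; 4 taken => place at 5.
Table: [155, _, 280, _, 448, 420, 385]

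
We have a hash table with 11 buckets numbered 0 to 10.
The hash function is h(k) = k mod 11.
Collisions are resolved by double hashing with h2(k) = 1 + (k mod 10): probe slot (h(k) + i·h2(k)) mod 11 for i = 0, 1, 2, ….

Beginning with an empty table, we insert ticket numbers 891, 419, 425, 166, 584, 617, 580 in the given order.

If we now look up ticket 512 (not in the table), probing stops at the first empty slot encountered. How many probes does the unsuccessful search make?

891: h=0 => slot 0
419: h=1 => slot 1
425: h=7 => slot 7
166: h=1, h2=7, probe 1,8 => slot 8
584: h=1, h2=5, probe 1,6 => slot 6
617: h=1, h2=8, probe 1,9 => slot 9
580: h=8, h2=1, probe 8,9,10 => slot 10
Table: [891, 419, —, —, —, —, 584, 425, 166, 617, 580]
Lookup 512: h=6, h2=3, probe 6,9,1,4 → slot 4 empty, not found.

4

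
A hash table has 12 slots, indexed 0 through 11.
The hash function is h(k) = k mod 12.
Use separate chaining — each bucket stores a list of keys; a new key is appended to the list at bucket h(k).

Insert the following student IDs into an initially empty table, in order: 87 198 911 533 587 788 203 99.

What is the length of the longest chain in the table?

3

87 → bucket 3
198 → bucket 6
911 → bucket 11
533 → bucket 5
587 → bucket 11 (collision)
788 → bucket 8
203 → bucket 11 (collision)
99 → bucket 3 (collision)
Final buckets:
0: .
1: .
2: .
3: 87 -> 99
4: .
5: 533
6: 198
7: .
8: 788
9: .
10: .
11: 911 -> 587 -> 203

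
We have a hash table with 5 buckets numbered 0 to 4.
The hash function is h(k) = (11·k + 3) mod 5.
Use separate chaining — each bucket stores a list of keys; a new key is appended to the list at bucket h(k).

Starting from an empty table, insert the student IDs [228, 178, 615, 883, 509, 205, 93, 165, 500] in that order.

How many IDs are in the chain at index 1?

4

Insert 228: h=1, bucket 1 empty -> new chain.
Insert 178: h=1, bucket 1 nonempty -> append to chain.
Insert 615: h=3, bucket 3 empty -> new chain.
Insert 883: h=1, bucket 1 nonempty -> append to chain.
Insert 509: h=2, bucket 2 empty -> new chain.
Insert 205: h=3, bucket 3 nonempty -> append to chain.
Insert 93: h=1, bucket 1 nonempty -> append to chain.
Insert 165: h=3, bucket 3 nonempty -> append to chain.
Insert 500: h=3, bucket 3 nonempty -> append to chain.
Final buckets:
0: _
1: 228 -> 178 -> 883 -> 93
2: 509
3: 615 -> 205 -> 165 -> 500
4: _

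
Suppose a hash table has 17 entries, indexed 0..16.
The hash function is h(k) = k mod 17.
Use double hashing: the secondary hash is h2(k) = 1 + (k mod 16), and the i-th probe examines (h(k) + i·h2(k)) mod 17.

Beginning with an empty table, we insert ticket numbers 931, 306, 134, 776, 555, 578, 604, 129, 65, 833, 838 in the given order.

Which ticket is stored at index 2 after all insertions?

931: h=13 -> slot 13
306: h=0 -> slot 0
134: h=15 -> slot 15
776: h=11 -> slot 11
555: h=11, h2=12, probe 11,6 -> slot 6
578: h=0, h2=3, probe 0,3 -> slot 3
604: h=9 -> slot 9
129: h=10 -> slot 10
65: h=14 -> slot 14
833: h=0, h2=2, probe 0,2 -> slot 2
838: h=5 -> slot 5
Table: [306, ., 833, 578, ., 838, 555, ., ., 604, 129, 776, ., 931, 65, 134, .]

833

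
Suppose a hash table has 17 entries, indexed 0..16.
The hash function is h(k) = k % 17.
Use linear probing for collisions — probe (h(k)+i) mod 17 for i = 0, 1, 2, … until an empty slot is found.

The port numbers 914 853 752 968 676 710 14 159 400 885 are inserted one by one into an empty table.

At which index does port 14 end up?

Insert 914: h=13, slot 13 empty -> index 13.
Insert 853: h=3, slot 3 empty -> index 3.
Insert 752: h=4, slot 4 empty -> index 4.
Insert 968: h=16, slot 16 empty -> index 16.
Insert 676: h=13, slot 13 occupied -> index 14.
Insert 710: h=13, slots 13,14 occupied -> index 15.
Insert 14: h=14, slots 14,15,16 occupied -> index 0.
Insert 159: h=6, slot 6 empty -> index 6.
Insert 400: h=9, slot 9 empty -> index 9.
Insert 885: h=1, slot 1 empty -> index 1.
Table: [14, 885, _, 853, 752, _, 159, _, _, 400, _, _, _, 914, 676, 710, 968]

0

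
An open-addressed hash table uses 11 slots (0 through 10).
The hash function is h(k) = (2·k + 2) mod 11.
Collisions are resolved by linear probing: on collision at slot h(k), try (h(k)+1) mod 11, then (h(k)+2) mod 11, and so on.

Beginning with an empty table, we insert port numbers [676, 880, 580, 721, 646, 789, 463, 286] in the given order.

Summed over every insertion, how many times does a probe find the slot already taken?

Insert 676: h=1, slot 1 empty => index 1.
Insert 880: h=2, slot 2 empty => index 2.
Insert 580: h=7, slot 7 empty => index 7.
Insert 721: h=3, slot 3 empty => index 3.
Insert 646: h=7, slot 7 occupied => index 8.
Insert 789: h=7, slots 7,8 occupied => index 9.
Insert 463: h=4, slot 4 empty => index 4.
Insert 286: h=2, slots 2,3,4 occupied => index 5.
Table: [-, 676, 880, 721, 463, 286, -, 580, 646, 789, -]

6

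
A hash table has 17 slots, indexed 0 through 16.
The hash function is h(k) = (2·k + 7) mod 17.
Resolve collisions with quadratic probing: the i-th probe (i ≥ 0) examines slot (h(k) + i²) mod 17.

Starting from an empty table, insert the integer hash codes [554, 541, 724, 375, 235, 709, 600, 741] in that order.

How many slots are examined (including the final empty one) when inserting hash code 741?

554: h=10 => slot 10
541: h=1 => slot 1
724: h=10, probe 10,11 => slot 11
375: h=9 => slot 9
235: h=1, probe 1,2 => slot 2
709: h=14 => slot 14
600: h=0 => slot 0
741: h=10, probe 10,11,14,2,9,1,12 => slot 12
Table: [600, 541, 235, ∅, ∅, ∅, ∅, ∅, ∅, 375, 554, 724, 741, ∅, 709, ∅, ∅]

7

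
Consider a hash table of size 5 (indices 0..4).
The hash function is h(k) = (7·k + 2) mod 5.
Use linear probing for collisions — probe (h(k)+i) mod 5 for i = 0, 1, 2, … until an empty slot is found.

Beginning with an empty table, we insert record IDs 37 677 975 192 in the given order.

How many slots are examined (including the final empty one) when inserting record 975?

2

37 hashes to 1; slot 1 is free -> place at 1.
677 hashes to 1; 1 taken -> place at 2.
975 hashes to 2; 2 taken -> place at 3.
192 hashes to 1; 1,2,3 taken -> place at 4.
Table: [., 37, 677, 975, 192]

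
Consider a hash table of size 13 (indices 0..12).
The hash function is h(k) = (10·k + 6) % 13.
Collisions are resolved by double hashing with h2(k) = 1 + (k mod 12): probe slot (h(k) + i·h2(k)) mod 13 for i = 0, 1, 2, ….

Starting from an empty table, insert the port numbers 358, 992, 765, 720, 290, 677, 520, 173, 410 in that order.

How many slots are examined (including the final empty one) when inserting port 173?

358 hashes to 11; slot 11 is free => place at 11.
992 hashes to 7; slot 7 is free => place at 7.
765 hashes to 12; slot 12 is free => place at 12.
720 hashes to 4; slot 4 is free => place at 4.
290 hashes to 7, h2=3; 7 taken => place at 10.
677 hashes to 3; slot 3 is free => place at 3.
520 hashes to 6; slot 6 is free => place at 6.
173 hashes to 7, h2=6; 7 taken => place at 0.
410 hashes to 11, h2=3; 11 taken => place at 1.
Table: [173, 410, ., 677, 720, ., 520, 992, ., ., 290, 358, 765]

2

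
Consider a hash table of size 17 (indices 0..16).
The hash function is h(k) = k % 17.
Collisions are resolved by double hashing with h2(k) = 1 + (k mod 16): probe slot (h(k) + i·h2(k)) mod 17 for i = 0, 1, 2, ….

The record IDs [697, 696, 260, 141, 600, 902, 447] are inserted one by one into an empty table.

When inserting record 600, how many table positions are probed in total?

697 hashes to 0; slot 0 is free → place at 0.
696 hashes to 16; slot 16 is free → place at 16.
260 hashes to 5; slot 5 is free → place at 5.
141 hashes to 5, h2=14; 5 taken → place at 2.
600 hashes to 5, h2=9; 5 taken → place at 14.
902 hashes to 1; slot 1 is free → place at 1.
447 hashes to 5, h2=16; 5 taken → place at 4.
Table: [697, 902, 141, ∅, 447, 260, ∅, ∅, ∅, ∅, ∅, ∅, ∅, ∅, 600, ∅, 696]

2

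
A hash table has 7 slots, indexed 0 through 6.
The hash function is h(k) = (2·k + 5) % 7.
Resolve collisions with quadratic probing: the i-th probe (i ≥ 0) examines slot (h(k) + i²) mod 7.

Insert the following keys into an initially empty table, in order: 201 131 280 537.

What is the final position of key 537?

3

201: h=1 => slot 1
131: h=1, probe 1,2 => slot 2
280: h=5 => slot 5
537: h=1, probe 1,2,5,3 => slot 3
Table: [., 201, 131, 537, ., 280, .]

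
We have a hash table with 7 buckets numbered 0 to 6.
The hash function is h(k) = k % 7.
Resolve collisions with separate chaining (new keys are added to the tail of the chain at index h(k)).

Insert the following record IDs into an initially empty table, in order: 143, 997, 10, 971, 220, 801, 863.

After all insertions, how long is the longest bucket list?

5

143 → bucket 3
997 → bucket 3 (collision)
10 → bucket 3 (collision)
971 → bucket 5
220 → bucket 3 (collision)
801 → bucket 3 (collision)
863 → bucket 2
Final buckets:
0: ∅
1: ∅
2: 863
3: 143 -> 997 -> 10 -> 220 -> 801
4: ∅
5: 971
6: ∅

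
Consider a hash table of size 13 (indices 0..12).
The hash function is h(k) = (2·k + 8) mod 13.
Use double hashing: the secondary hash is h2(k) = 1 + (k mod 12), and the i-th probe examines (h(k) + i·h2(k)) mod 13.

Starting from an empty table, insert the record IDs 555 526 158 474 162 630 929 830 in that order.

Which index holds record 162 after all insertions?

8

Insert 555: h=0, slot 0 empty → index 0.
Insert 526: h=7, slot 7 empty → index 7.
Insert 158: h=12, slot 12 empty → index 12.
Insert 474: h=7, h2=7, slot 7 occupied → index 1.
Insert 162: h=7, h2=7, slots 7,1 occupied → index 8.
Insert 630: h=7, h2=7, slots 7,1,8 occupied → index 2.
Insert 929: h=7, h2=6, slots 7,0 occupied → index 6.
Insert 830: h=4, slot 4 empty → index 4.
Table: [555, 474, 630, _, 830, _, 929, 526, 162, _, _, _, 158]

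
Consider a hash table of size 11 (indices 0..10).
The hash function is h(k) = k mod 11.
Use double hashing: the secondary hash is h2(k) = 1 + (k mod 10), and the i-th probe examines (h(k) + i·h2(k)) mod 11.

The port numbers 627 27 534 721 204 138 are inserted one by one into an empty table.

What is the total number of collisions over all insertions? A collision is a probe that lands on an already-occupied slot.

5

627: h=0 → slot 0
27: h=5 → slot 5
534: h=6 → slot 6
721: h=6, h2=2, probe 6,8 → slot 8
204: h=6, h2=5, probe 6,0,5,10 → slot 10
138: h=6, h2=9, probe 6,4 → slot 4
Table: [627, _, _, _, 138, 27, 534, _, 721, _, 204]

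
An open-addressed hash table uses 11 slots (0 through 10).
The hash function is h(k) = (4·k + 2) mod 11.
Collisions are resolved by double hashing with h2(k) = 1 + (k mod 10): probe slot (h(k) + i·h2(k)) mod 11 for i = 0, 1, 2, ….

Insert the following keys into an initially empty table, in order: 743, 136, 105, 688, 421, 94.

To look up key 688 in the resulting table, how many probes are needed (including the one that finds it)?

2

743 hashes to 4; slot 4 is free -> place at 4.
136 hashes to 7; slot 7 is free -> place at 7.
105 hashes to 4, h2=6; 4 taken -> place at 10.
688 hashes to 4, h2=9; 4 taken -> place at 2.
421 hashes to 3; slot 3 is free -> place at 3.
94 hashes to 4, h2=5; 4 taken -> place at 9.
Table: [-, -, 688, 421, 743, -, -, 136, -, 94, 105]
Lookup 688: h=4, h2=9, probe 4,2 → found at 2.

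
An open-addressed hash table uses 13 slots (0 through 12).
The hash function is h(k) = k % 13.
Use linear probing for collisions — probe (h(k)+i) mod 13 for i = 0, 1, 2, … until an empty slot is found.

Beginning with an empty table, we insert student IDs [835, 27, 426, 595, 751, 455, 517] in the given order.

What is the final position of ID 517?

2

835: h=3 -> slot 3
27: h=1 -> slot 1
426: h=10 -> slot 10
595: h=10, probe 10,11 -> slot 11
751: h=10, probe 10,11,12 -> slot 12
455: h=0 -> slot 0
517: h=10, probe 10,11,12,0,1,2 -> slot 2
Table: [455, 27, 517, 835, —, —, —, —, —, —, 426, 595, 751]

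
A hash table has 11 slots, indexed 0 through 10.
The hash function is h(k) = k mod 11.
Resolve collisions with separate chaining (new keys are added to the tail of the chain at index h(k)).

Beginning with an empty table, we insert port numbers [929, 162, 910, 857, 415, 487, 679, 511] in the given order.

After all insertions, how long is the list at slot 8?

4

929 → bucket 5
162 → bucket 8
910 → bucket 8 (collision)
857 → bucket 10
415 → bucket 8 (collision)
487 → bucket 3
679 → bucket 8 (collision)
511 → bucket 5 (collision)
Final buckets:
0: -
1: -
2: -
3: 487
4: -
5: 929 -> 511
6: -
7: -
8: 162 -> 910 -> 415 -> 679
9: -
10: 857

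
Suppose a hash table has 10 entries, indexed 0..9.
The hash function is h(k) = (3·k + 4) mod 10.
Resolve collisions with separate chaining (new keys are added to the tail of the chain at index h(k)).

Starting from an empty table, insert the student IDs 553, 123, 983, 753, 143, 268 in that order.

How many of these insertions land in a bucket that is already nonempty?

4

Insert 553: h=3, bucket 3 empty → new chain.
Insert 123: h=3, bucket 3 nonempty → append to chain.
Insert 983: h=3, bucket 3 nonempty → append to chain.
Insert 753: h=3, bucket 3 nonempty → append to chain.
Insert 143: h=3, bucket 3 nonempty → append to chain.
Insert 268: h=8, bucket 8 empty → new chain.
Final buckets:
0: .
1: .
2: .
3: 553 -> 123 -> 983 -> 753 -> 143
4: .
5: .
6: .
7: .
8: 268
9: .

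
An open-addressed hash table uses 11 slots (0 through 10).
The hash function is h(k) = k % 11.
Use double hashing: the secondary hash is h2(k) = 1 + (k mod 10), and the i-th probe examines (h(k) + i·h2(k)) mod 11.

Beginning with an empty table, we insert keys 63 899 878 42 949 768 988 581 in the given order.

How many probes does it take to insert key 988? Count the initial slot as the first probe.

63: h=8 -> slot 8
899: h=8, h2=10, probe 8,7 -> slot 7
878: h=9 -> slot 9
42: h=9, h2=3, probe 9,1 -> slot 1
949: h=3 -> slot 3
768: h=9, h2=9, probe 9,7,5 -> slot 5
988: h=9, h2=9, probe 9,7,5,3,1,10 -> slot 10
581: h=9, h2=2, probe 9,0 -> slot 0
Table: [581, 42, —, 949, —, 768, —, 899, 63, 878, 988]

6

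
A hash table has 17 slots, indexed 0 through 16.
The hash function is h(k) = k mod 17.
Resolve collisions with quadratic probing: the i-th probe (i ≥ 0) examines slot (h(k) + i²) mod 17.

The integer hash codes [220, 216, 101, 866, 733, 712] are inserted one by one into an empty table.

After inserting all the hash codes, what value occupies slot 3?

Insert 220: h=16, slot 16 empty → index 16.
Insert 216: h=12, slot 12 empty → index 12.
Insert 101: h=16, slot 16 occupied → index 0.
Insert 866: h=16, slots 16,0 occupied → index 3.
Insert 733: h=2, slot 2 empty → index 2.
Insert 712: h=15, slot 15 empty → index 15.
Table: [101, -, 733, 866, -, -, -, -, -, -, -, -, 216, -, -, 712, 220]

866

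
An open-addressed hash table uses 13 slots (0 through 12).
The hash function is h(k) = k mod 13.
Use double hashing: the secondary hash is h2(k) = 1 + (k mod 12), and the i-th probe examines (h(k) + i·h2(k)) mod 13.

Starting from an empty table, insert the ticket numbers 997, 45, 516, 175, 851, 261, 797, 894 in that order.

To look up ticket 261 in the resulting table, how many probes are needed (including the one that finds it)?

997 hashes to 9; slot 9 is free => place at 9.
45 hashes to 6; slot 6 is free => place at 6.
516 hashes to 9, h2=1; 9 taken => place at 10.
175 hashes to 6, h2=8; 6 taken => place at 1.
851 hashes to 6, h2=12; 6 taken => place at 5.
261 hashes to 1, h2=10; 1 taken => place at 11.
797 hashes to 4; slot 4 is free => place at 4.
894 hashes to 10, h2=7; 10,4,11,5 taken => place at 12.
Table: [., 175, ., ., 797, 851, 45, ., ., 997, 516, 261, 894]
Lookup 261: h=1, h2=10, probe 1,11 → found at 11.

2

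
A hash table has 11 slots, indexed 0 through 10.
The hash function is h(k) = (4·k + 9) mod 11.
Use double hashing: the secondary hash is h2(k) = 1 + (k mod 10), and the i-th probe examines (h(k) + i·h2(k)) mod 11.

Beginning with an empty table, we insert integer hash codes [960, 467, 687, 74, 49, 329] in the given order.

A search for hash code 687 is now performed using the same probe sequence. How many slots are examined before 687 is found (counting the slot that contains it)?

2

Insert 960: h=10, slot 10 empty => index 10.
Insert 467: h=7, slot 7 empty => index 7.
Insert 687: h=7, h2=8, slot 7 occupied => index 4.
Insert 74: h=8, slot 8 empty => index 8.
Insert 49: h=7, h2=10, slot 7 occupied => index 6.
Insert 329: h=5, slot 5 empty => index 5.
Table: [-, -, -, -, 687, 329, 49, 467, 74, -, 960]
Lookup 687: h=7, h2=8, probe 7,4 → found at 4.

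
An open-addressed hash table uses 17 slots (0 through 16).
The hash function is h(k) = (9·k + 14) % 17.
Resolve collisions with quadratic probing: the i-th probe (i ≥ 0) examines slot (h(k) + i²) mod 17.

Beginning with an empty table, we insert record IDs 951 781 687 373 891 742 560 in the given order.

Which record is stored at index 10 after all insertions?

891

Insert 951: h=5, slot 5 empty → index 5.
Insert 781: h=5, slot 5 occupied → index 6.
Insert 687: h=9, slot 9 empty → index 9.
Insert 373: h=5, slots 5,6,9 occupied → index 14.
Insert 891: h=9, slot 9 occupied → index 10.
Insert 742: h=11, slot 11 empty → index 11.
Insert 560: h=5, slots 5,6,9,14 occupied → index 4.
Table: [_, _, _, _, 560, 951, 781, _, _, 687, 891, 742, _, _, 373, _, _]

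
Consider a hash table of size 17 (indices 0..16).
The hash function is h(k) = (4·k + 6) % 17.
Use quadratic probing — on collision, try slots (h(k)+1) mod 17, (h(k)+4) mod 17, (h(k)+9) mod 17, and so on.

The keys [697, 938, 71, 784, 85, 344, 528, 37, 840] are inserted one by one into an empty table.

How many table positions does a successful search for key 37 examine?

697 hashes to 6; slot 6 is free => place at 6.
938 hashes to 1; slot 1 is free => place at 1.
71 hashes to 1; 1 taken => place at 2.
784 hashes to 14; slot 14 is free => place at 14.
85 hashes to 6; 6 taken => place at 7.
344 hashes to 5; slot 5 is free => place at 5.
528 hashes to 10; slot 10 is free => place at 10.
37 hashes to 1; 1,2,5,10 taken => place at 0.
840 hashes to 0; 0,1 taken => place at 4.
Table: [37, 938, 71, ∅, 840, 344, 697, 85, ∅, ∅, 528, ∅, ∅, ∅, 784, ∅, ∅]
Lookup 37: h=1, probe 1,2,5,10,0 → found at 0.

5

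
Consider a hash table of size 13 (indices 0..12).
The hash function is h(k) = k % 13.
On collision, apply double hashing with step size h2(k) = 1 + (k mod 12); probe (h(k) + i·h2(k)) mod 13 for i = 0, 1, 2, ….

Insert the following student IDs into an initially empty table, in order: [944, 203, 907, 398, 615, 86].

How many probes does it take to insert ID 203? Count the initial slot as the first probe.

2

944 hashes to 8; slot 8 is free → place at 8.
203 hashes to 8, h2=12; 8 taken → place at 7.
907 hashes to 10; slot 10 is free → place at 10.
398 hashes to 8, h2=3; 8 taken → place at 11.
615 hashes to 4; slot 4 is free → place at 4.
86 hashes to 8, h2=3; 8,11 taken → place at 1.
Table: [-, 86, -, -, 615, -, -, 203, 944, -, 907, 398, -]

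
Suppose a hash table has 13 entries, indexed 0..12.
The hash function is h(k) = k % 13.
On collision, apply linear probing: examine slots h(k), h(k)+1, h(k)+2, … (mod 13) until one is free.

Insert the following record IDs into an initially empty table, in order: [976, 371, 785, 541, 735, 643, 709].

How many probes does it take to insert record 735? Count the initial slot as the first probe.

3

976 hashes to 1; slot 1 is free -> place at 1.
371 hashes to 7; slot 7 is free -> place at 7.
785 hashes to 5; slot 5 is free -> place at 5.
541 hashes to 8; slot 8 is free -> place at 8.
735 hashes to 7; 7,8 taken -> place at 9.
643 hashes to 6; slot 6 is free -> place at 6.
709 hashes to 7; 7,8,9 taken -> place at 10.
Table: [_, 976, _, _, _, 785, 643, 371, 541, 735, 709, _, _]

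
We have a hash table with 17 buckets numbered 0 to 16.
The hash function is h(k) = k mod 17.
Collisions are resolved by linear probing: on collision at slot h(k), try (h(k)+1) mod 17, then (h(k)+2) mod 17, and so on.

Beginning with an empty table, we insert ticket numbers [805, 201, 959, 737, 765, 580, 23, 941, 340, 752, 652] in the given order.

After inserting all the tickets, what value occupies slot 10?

805 hashes to 6; slot 6 is free => place at 6.
201 hashes to 14; slot 14 is free => place at 14.
959 hashes to 7; slot 7 is free => place at 7.
737 hashes to 6; 6,7 taken => place at 8.
765 hashes to 0; slot 0 is free => place at 0.
580 hashes to 2; slot 2 is free => place at 2.
23 hashes to 6; 6,7,8 taken => place at 9.
941 hashes to 6; 6,7,8,9 taken => place at 10.
340 hashes to 0; 0 taken => place at 1.
752 hashes to 4; slot 4 is free => place at 4.
652 hashes to 6; 6,7,8,9,10 taken => place at 11.
Table: [765, 340, 580, —, 752, —, 805, 959, 737, 23, 941, 652, —, —, 201, —, —]

941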